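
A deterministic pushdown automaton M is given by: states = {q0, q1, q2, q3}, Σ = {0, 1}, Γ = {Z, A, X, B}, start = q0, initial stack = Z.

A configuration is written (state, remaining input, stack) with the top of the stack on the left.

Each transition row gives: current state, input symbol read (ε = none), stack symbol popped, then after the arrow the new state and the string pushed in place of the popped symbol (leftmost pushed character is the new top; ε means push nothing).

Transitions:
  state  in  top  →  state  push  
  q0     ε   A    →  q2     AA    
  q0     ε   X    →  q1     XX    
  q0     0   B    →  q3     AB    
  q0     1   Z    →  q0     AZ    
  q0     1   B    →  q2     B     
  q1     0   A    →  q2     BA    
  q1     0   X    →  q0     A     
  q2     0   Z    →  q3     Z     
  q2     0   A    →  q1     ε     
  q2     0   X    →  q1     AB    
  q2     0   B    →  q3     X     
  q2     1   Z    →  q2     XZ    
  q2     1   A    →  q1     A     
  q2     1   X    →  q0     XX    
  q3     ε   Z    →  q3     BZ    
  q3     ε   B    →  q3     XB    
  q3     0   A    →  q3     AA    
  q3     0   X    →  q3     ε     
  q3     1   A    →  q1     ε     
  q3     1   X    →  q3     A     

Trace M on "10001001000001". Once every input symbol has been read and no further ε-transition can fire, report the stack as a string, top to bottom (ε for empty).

AAAAZ

(q0, 10001001000001, Z)
  read 1, top Z: go to q0, push AZ → (q0, 0001001000001, AZ)
  ε-move, top A: go to q2, push AA → (q2, 0001001000001, AAZ)
  read 0, top A: go to q1, push ε → (q1, 001001000001, AZ)
  read 0, top A: go to q2, push BA → (q2, 01001000001, BAZ)
  read 0, top B: go to q3, push X → (q3, 1001000001, XAZ)
  read 1, top X: go to q3, push A → (q3, 001000001, AAZ)
  read 0, top A: go to q3, push AA → (q3, 01000001, AAAZ)
  read 0, top A: go to q3, push AA → (q3, 1000001, AAAAZ)
  read 1, top A: go to q1, push ε → (q1, 000001, AAAZ)
  read 0, top A: go to q2, push BA → (q2, 00001, BAAAZ)
  read 0, top B: go to q3, push X → (q3, 0001, XAAAZ)
  read 0, top X: go to q3, push ε → (q3, 001, AAAZ)
  read 0, top A: go to q3, push AA → (q3, 01, AAAAZ)
  read 0, top A: go to q3, push AA → (q3, 1, AAAAAZ)
  read 1, top A: go to q1, push ε → (q1, ε, AAAAZ)
All input consumed in state q1 with stack AAAAZ.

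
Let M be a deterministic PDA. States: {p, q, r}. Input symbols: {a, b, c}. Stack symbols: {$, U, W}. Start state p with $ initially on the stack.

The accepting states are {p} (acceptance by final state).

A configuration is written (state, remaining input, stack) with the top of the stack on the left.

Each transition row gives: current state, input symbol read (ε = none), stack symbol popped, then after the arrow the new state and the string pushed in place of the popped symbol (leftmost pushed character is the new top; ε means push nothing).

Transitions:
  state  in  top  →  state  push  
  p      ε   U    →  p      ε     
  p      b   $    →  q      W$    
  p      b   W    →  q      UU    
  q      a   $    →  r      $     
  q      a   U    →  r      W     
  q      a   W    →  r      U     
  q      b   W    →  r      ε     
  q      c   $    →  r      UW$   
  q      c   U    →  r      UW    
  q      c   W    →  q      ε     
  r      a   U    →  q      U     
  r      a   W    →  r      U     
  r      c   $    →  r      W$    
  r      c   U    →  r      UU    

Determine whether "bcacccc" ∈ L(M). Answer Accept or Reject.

(p, bcacccc, $)
  read b, top $: go to q, push W$ → (q, cacccc, W$)
  read c, top W: go to q, push ε → (q, acccc, $)
  read a, top $: go to r, push $ → (r, cccc, $)
  read c, top $: go to r, push W$ → (r, ccc, W$)
No transition applies at (r, ccc, W$); input not fully consumed.

Reject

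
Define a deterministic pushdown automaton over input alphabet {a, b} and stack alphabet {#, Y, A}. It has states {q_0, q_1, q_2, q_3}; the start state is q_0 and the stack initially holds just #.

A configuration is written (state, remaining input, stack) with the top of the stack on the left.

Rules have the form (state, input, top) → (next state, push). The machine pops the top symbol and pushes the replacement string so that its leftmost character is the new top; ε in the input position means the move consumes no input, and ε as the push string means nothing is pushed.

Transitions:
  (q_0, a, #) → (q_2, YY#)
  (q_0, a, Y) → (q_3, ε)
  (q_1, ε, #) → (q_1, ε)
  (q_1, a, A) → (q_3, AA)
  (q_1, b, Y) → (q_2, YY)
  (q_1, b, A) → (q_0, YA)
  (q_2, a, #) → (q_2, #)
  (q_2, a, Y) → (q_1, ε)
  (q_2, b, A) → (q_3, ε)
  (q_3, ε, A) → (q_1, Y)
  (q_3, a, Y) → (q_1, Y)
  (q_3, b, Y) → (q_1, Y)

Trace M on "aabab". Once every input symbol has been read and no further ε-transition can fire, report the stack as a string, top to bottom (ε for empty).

(q_0, aabab, #)
  read a, top #: go to q_2, push YY# → (q_2, abab, YY#)
  read a, top Y: go to q_1, push ε → (q_1, bab, Y#)
  read b, top Y: go to q_2, push YY → (q_2, ab, YY#)
  read a, top Y: go to q_1, push ε → (q_1, b, Y#)
  read b, top Y: go to q_2, push YY → (q_2, ε, YY#)
All input consumed in state q_2 with stack YY#.

YY#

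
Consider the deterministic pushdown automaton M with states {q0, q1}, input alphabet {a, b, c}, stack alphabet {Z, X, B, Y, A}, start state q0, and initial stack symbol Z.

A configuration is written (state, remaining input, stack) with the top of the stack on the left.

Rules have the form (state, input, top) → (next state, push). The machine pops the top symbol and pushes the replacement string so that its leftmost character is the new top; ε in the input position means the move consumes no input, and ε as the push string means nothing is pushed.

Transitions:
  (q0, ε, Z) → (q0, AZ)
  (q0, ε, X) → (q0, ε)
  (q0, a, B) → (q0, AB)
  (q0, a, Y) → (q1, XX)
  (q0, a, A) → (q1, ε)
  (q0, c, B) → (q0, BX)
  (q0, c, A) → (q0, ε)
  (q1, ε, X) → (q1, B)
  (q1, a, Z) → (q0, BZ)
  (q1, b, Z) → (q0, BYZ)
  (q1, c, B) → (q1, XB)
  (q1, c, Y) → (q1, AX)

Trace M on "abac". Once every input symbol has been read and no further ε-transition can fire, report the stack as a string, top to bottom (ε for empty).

(q0, abac, Z) ⊢ (q0, abac, AZ) ⊢ (q1, bac, Z) ⊢ (q0, ac, BYZ) ⊢ (q0, c, ABYZ) ⊢ (q0, ε, BYZ)
All input consumed in state q0 with stack BYZ.

BYZ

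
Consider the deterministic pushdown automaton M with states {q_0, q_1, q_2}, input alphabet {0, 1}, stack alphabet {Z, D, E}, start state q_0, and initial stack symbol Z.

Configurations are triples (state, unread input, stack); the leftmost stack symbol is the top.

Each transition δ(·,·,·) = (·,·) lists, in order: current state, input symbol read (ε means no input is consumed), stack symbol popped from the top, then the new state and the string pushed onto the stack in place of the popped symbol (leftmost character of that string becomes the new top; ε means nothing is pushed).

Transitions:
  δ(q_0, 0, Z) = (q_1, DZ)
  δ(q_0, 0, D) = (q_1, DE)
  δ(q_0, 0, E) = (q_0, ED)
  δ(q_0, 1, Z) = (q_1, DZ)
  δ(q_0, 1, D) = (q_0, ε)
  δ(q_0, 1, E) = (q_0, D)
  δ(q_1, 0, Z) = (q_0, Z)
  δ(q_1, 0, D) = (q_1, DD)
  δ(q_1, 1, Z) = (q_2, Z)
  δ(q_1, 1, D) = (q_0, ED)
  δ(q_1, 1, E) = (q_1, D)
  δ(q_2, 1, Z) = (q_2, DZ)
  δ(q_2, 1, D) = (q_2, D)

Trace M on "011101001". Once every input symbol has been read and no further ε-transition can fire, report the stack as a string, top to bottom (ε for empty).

DDDDEZ

(q_0, 011101001, Z)
  read 0, top Z: go to q_1, push DZ → (q_1, 11101001, DZ)
  read 1, top D: go to q_0, push ED → (q_0, 1101001, EDZ)
  read 1, top E: go to q_0, push D → (q_0, 101001, DDZ)
  read 1, top D: go to q_0, push ε → (q_0, 01001, DZ)
  read 0, top D: go to q_1, push DE → (q_1, 1001, DEZ)
  read 1, top D: go to q_0, push ED → (q_0, 001, EDEZ)
  read 0, top E: go to q_0, push ED → (q_0, 01, EDDEZ)
  read 0, top E: go to q_0, push ED → (q_0, 1, EDDDEZ)
  read 1, top E: go to q_0, push D → (q_0, ε, DDDDEZ)
All input consumed in state q_0 with stack DDDDEZ.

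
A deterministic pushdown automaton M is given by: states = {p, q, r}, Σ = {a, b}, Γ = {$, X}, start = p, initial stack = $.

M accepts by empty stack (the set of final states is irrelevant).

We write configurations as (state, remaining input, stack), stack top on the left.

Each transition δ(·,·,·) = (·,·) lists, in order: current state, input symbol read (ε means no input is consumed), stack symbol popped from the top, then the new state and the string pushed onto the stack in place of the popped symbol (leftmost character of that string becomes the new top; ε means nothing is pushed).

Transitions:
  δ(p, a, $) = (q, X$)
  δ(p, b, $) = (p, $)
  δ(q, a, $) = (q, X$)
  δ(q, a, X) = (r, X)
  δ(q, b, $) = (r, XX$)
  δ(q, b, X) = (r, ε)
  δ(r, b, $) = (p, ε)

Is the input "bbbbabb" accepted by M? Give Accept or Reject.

Accept

(p, bbbbabb, $) ⊢ (p, bbbabb, $) ⊢ (p, bbabb, $) ⊢ (p, babb, $) ⊢ (p, abb, $) ⊢ (q, bb, X$) ⊢ (r, b, $) ⊢ (p, ε, ε)
All input consumed and the stack is empty.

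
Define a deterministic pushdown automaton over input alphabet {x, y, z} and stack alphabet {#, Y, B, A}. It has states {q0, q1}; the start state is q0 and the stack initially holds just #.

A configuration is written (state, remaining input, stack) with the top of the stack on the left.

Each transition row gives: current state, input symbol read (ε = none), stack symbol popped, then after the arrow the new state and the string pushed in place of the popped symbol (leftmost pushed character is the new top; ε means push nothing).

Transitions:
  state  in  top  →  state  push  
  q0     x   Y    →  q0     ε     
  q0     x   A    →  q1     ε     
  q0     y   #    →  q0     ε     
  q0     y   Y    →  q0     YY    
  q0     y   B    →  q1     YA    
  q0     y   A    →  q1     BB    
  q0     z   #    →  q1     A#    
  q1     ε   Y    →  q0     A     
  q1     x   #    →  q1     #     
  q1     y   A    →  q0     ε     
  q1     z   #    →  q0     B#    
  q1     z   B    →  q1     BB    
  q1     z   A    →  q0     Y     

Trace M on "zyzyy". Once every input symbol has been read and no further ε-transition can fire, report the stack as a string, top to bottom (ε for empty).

(q0, zyzyy, #)
  read z, top #: go to q1, push A# → (q1, yzyy, A#)
  read y, top A: go to q0, push ε → (q0, zyy, #)
  read z, top #: go to q1, push A# → (q1, yy, A#)
  read y, top A: go to q0, push ε → (q0, y, #)
  read y, top #: go to q0, push ε → (q0, ε, ε)
All input consumed in state q0 with stack ε.

ε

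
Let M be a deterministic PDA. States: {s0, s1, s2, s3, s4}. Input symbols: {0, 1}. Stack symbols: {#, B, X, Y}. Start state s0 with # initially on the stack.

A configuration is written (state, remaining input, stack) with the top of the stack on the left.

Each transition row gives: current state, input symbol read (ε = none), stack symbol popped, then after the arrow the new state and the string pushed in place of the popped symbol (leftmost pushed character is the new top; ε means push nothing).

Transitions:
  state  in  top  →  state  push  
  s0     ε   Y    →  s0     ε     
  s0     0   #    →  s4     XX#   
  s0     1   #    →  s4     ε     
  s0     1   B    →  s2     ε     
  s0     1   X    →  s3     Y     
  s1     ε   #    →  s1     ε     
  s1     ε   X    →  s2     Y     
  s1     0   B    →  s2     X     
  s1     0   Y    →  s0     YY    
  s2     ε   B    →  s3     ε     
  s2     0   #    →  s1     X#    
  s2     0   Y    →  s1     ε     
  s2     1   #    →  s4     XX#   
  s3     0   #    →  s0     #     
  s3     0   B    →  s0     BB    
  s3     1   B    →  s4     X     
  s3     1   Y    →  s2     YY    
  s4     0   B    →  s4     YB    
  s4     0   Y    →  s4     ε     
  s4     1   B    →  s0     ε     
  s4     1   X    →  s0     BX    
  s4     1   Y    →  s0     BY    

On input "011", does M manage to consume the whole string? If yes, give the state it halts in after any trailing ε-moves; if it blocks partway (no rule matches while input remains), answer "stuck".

(s0, 011, #)
  read 0, top #: go to s4, push XX# → (s4, 11, XX#)
  read 1, top X: go to s0, push BX → (s0, 1, BXX#)
  read 1, top B: go to s2, push ε → (s2, ε, XX#)
All input consumed; M is in state s2.

s2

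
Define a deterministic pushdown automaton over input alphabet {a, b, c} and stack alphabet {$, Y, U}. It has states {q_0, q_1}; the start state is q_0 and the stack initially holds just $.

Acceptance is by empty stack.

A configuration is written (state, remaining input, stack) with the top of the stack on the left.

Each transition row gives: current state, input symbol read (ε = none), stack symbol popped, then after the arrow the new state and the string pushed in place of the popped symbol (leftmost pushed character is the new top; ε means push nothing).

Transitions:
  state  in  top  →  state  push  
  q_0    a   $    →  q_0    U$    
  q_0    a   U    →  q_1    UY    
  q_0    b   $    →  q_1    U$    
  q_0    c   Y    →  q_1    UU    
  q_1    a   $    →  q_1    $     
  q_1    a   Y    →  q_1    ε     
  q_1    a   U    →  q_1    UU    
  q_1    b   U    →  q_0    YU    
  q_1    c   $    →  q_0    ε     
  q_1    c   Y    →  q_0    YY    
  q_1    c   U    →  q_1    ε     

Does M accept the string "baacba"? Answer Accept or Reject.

Reject

(q_0, baacba, $) ⊢ (q_1, aacba, U$) ⊢ (q_1, acba, UU$) ⊢ (q_1, cba, UUU$) ⊢ (q_1, ba, UU$) ⊢ (q_0, a, YUU$)
No transition applies at (q_0, a, YUU$); input not fully consumed.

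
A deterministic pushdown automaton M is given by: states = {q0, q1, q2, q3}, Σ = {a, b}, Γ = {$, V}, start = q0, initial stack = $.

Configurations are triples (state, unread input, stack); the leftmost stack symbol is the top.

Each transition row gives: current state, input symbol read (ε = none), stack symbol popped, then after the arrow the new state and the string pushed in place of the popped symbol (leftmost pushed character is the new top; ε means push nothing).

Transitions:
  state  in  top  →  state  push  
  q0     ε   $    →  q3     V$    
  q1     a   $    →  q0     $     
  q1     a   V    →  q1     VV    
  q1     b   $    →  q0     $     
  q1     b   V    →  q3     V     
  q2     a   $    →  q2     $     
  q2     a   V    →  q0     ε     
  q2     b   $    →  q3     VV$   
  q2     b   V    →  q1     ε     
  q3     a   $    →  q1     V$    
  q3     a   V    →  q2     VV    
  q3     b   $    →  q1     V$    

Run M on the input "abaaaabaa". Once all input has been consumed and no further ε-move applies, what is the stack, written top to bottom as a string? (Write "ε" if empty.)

(q0, abaaaabaa, $)
  ε-move, top $: go to q3, push V$ → (q3, abaaaabaa, V$)
  read a, top V: go to q2, push VV → (q2, baaaabaa, VV$)
  read b, top V: go to q1, push ε → (q1, aaaabaa, V$)
  read a, top V: go to q1, push VV → (q1, aaabaa, VV$)
  read a, top V: go to q1, push VV → (q1, aabaa, VVV$)
  read a, top V: go to q1, push VV → (q1, abaa, VVVV$)
  read a, top V: go to q1, push VV → (q1, baa, VVVVV$)
  read b, top V: go to q3, push V → (q3, aa, VVVVV$)
  read a, top V: go to q2, push VV → (q2, a, VVVVVV$)
  read a, top V: go to q0, push ε → (q0, ε, VVVVV$)
All input consumed in state q0 with stack VVVVV$.

VVVVV$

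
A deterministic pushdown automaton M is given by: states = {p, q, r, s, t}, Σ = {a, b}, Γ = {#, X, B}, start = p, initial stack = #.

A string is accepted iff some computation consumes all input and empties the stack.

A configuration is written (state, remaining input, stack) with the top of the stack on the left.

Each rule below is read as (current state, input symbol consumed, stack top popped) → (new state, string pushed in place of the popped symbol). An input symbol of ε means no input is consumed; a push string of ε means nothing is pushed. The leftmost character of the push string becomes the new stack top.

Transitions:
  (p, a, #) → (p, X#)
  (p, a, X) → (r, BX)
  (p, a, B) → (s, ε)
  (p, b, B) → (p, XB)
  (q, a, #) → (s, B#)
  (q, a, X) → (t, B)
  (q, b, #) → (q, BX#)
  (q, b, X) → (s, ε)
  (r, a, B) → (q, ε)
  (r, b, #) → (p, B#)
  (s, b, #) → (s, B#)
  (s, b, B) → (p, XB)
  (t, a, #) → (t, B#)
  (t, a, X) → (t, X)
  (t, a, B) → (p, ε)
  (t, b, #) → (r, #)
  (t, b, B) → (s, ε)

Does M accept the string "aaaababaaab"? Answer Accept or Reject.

Reject

(p, aaaababaaab, #) ⊢ (p, aaababaaab, X#) ⊢ (r, aababaaab, BX#) ⊢ (q, ababaaab, X#) ⊢ (t, babaaab, B#) ⊢ (s, abaaab, #)
No transition applies at (s, abaaab, #); input not fully consumed.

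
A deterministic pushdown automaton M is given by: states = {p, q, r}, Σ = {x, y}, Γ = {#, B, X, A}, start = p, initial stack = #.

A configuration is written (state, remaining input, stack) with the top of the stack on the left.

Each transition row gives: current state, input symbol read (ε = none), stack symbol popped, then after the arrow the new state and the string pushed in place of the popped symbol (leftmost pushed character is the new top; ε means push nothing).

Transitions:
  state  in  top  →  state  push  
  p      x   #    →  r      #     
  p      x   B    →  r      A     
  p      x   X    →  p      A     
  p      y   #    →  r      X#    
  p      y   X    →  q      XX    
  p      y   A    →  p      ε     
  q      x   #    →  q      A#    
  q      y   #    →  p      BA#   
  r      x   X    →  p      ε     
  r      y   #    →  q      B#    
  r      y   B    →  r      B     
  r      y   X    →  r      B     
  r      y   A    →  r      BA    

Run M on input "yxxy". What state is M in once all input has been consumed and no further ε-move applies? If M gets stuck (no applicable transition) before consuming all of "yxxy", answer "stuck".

(p, yxxy, #) ⊢ (r, xxy, X#) ⊢ (p, xy, #) ⊢ (r, y, #) ⊢ (q, ε, B#)
All input consumed; M is in state q.

q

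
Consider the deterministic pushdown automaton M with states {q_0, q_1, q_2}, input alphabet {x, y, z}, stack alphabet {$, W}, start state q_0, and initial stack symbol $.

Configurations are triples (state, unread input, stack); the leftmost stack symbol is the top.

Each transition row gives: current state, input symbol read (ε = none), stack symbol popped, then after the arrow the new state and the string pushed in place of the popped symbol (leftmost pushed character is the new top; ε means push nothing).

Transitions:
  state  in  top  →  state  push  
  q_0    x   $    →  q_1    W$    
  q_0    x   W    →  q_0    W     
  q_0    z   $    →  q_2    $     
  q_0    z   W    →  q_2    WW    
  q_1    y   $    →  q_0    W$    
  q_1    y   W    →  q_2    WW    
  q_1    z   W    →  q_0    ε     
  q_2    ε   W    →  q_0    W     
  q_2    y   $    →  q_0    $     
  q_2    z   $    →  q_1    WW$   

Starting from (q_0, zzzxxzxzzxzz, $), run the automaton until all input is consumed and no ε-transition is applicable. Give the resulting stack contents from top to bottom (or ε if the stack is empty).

WWWWWW$

(q_0, zzzxxzxzzxzz, $) ⊢ (q_2, zzxxzxzzxzz, $) ⊢ (q_1, zxxzxzzxzz, WW$) ⊢ (q_0, xxzxzzxzz, W$) ⊢ (q_0, xzxzzxzz, W$) ⊢ (q_0, zxzzxzz, W$) ⊢ (q_2, xzzxzz, WW$) ⊢ (q_0, xzzxzz, WW$) ⊢ (q_0, zzxzz, WW$) ⊢ (q_2, zxzz, WWW$) ⊢ (q_0, zxzz, WWW$) ⊢ (q_2, xzz, WWWW$) ⊢ (q_0, xzz, WWWW$) ⊢ (q_0, zz, WWWW$) ⊢ (q_2, z, WWWWW$) ⊢ (q_0, z, WWWWW$) ⊢ (q_2, ε, WWWWWW$) ⊢ (q_0, ε, WWWWWW$)
All input consumed in state q_0 with stack WWWWWW$.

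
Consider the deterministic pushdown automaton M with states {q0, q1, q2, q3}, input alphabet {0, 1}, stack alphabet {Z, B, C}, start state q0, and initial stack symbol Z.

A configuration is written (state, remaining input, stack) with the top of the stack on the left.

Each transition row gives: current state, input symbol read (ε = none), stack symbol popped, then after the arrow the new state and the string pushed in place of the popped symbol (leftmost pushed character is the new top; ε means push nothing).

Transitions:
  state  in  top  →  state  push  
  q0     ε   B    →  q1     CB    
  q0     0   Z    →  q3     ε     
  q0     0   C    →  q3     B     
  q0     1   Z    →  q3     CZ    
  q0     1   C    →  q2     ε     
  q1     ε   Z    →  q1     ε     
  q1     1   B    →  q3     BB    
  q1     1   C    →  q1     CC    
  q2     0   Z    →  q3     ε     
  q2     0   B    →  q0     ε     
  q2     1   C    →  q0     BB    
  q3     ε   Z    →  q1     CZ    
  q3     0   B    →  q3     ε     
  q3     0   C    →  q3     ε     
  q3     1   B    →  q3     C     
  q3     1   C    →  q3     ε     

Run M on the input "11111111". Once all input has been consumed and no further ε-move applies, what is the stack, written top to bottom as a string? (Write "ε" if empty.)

(q0, 11111111, Z)
  read 1, top Z: go to q3, push CZ → (q3, 1111111, CZ)
  read 1, top C: go to q3, push ε → (q3, 111111, Z)
  ε-move, top Z: go to q1, push CZ → (q1, 111111, CZ)
  read 1, top C: go to q1, push CC → (q1, 11111, CCZ)
  read 1, top C: go to q1, push CC → (q1, 1111, CCCZ)
  read 1, top C: go to q1, push CC → (q1, 111, CCCCZ)
  read 1, top C: go to q1, push CC → (q1, 11, CCCCCZ)
  read 1, top C: go to q1, push CC → (q1, 1, CCCCCCZ)
  read 1, top C: go to q1, push CC → (q1, ε, CCCCCCCZ)
All input consumed in state q1 with stack CCCCCCCZ.

CCCCCCCZ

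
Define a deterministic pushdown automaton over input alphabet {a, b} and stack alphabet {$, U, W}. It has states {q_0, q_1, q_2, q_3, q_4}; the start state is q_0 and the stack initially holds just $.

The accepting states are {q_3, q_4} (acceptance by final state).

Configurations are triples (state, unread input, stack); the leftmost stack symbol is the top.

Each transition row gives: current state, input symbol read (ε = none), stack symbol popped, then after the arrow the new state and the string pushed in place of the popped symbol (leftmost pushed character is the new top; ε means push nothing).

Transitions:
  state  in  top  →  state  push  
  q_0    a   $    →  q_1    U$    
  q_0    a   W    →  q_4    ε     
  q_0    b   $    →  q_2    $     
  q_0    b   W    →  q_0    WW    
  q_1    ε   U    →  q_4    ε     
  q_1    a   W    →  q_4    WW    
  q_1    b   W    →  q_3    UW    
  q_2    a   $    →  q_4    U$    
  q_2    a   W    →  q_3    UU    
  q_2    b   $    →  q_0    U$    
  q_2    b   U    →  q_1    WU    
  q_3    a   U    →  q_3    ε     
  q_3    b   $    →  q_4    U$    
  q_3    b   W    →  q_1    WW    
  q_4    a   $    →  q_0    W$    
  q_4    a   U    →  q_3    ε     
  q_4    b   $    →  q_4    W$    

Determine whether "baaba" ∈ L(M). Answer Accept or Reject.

Accept

(q_0, baaba, $)
  read b, top $: go to q_2, push $ → (q_2, aaba, $)
  read a, top $: go to q_4, push U$ → (q_4, aba, U$)
  read a, top U: go to q_3, push ε → (q_3, ba, $)
  read b, top $: go to q_4, push U$ → (q_4, a, U$)
  read a, top U: go to q_3, push ε → (q_3, ε, $)
All input consumed; state q_3 ∈ F.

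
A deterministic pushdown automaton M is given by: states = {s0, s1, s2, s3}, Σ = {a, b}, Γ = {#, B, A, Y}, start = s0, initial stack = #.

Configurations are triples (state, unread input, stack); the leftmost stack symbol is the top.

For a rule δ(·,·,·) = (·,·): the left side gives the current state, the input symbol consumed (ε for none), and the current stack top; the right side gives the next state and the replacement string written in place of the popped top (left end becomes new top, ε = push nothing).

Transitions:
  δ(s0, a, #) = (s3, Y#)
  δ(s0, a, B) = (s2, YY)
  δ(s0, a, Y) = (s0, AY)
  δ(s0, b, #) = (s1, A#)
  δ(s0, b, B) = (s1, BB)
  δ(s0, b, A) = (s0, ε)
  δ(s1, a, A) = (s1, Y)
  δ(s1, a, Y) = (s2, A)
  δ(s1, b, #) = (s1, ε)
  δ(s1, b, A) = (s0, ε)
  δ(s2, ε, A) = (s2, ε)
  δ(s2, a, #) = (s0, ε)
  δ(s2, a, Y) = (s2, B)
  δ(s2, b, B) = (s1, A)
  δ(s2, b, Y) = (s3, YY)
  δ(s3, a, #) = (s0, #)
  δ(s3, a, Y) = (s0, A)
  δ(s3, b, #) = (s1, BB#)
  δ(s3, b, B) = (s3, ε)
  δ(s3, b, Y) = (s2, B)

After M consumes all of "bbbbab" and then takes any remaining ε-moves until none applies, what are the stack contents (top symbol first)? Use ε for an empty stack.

B#

(s0, bbbbab, #) ⊢ (s1, bbbab, A#) ⊢ (s0, bbab, #) ⊢ (s1, bab, A#) ⊢ (s0, ab, #) ⊢ (s3, b, Y#) ⊢ (s2, ε, B#)
All input consumed in state s2 with stack B#.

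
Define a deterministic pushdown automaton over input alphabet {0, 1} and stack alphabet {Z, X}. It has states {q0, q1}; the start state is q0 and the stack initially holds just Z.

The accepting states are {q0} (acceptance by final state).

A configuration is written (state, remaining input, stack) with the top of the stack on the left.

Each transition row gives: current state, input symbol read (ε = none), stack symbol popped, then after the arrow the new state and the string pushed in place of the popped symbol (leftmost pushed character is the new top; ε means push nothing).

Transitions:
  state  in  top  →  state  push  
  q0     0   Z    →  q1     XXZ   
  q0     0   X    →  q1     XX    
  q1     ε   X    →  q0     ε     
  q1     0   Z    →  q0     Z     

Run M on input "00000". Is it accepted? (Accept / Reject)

(q0, 00000, Z)
  read 0, top Z: go to q1, push XXZ → (q1, 0000, XXZ)
  ε-move, top X: go to q0, push ε → (q0, 0000, XZ)
  read 0, top X: go to q1, push XX → (q1, 000, XXZ)
  ε-move, top X: go to q0, push ε → (q0, 000, XZ)
  read 0, top X: go to q1, push XX → (q1, 00, XXZ)
  ε-move, top X: go to q0, push ε → (q0, 00, XZ)
  read 0, top X: go to q1, push XX → (q1, 0, XXZ)
  ε-move, top X: go to q0, push ε → (q0, 0, XZ)
  read 0, top X: go to q1, push XX → (q1, ε, XXZ)
  ε-move, top X: go to q0, push ε → (q0, ε, XZ)
All input consumed; state q0 ∈ F.

Accept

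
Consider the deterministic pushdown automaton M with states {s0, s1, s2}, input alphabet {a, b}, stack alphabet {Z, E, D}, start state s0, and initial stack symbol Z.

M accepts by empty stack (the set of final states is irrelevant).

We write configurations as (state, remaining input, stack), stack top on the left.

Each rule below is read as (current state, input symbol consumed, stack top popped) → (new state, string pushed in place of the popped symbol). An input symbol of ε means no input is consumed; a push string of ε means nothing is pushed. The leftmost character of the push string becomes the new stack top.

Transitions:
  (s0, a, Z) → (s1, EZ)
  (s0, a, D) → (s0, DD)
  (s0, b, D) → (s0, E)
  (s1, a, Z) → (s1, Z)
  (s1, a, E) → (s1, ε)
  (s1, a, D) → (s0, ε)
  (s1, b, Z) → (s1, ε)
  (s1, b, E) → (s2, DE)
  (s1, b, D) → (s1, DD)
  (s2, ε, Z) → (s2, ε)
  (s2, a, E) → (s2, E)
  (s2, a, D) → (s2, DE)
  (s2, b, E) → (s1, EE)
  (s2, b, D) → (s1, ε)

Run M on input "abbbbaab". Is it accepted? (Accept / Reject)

(s0, abbbbaab, Z) ⊢ (s1, bbbbaab, EZ) ⊢ (s2, bbbaab, DEZ) ⊢ (s1, bbaab, EZ) ⊢ (s2, baab, DEZ) ⊢ (s1, aab, EZ) ⊢ (s1, ab, Z) ⊢ (s1, b, Z) ⊢ (s1, ε, ε)
All input consumed and the stack is empty.

Accept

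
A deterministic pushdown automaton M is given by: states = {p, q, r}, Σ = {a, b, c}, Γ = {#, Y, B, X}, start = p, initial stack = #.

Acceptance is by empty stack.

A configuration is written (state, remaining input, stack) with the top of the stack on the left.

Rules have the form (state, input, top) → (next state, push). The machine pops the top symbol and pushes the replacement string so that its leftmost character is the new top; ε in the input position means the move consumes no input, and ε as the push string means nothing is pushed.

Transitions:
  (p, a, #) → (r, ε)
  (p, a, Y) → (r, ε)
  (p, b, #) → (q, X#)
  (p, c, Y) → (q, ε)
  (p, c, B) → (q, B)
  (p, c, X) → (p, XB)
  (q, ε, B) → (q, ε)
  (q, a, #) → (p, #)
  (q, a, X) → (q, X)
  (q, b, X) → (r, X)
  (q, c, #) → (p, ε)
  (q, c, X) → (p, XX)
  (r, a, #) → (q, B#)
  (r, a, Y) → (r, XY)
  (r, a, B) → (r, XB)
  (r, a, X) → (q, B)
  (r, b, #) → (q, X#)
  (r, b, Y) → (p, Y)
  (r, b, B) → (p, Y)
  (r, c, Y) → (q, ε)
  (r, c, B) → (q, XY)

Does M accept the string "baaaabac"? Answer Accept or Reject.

(p, baaaabac, #)
  read b, top #: go to q, push X# → (q, aaaabac, X#)
  read a, top X: go to q, push X → (q, aaabac, X#)
  read a, top X: go to q, push X → (q, aabac, X#)
  read a, top X: go to q, push X → (q, abac, X#)
  read a, top X: go to q, push X → (q, bac, X#)
  read b, top X: go to r, push X → (r, ac, X#)
  read a, top X: go to q, push B → (q, c, B#)
  ε-move, top B: go to q, push ε → (q, c, #)
  read c, top #: go to p, push ε → (p, ε, ε)
All input consumed and the stack is empty.

Accept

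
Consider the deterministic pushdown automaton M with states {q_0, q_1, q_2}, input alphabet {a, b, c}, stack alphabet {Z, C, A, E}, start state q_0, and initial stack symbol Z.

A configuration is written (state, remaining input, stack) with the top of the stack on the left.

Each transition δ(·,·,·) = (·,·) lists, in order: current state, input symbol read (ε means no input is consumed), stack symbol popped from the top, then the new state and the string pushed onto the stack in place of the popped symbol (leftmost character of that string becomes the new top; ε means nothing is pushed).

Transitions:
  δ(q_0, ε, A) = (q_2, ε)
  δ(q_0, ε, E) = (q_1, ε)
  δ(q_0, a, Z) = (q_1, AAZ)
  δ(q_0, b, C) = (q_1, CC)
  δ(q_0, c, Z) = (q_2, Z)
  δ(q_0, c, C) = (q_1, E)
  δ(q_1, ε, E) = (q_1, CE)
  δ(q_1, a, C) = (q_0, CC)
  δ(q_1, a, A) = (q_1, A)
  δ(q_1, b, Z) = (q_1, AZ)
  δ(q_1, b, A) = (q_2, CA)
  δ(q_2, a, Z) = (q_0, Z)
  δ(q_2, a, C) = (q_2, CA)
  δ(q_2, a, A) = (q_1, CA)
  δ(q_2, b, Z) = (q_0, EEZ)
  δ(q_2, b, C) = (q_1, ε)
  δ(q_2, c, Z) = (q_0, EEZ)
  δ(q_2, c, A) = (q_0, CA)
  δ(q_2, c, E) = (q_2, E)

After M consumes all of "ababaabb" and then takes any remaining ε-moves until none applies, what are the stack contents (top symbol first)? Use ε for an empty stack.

(q_0, ababaabb, Z) ⊢ (q_1, babaabb, AAZ) ⊢ (q_2, abaabb, CAAZ) ⊢ (q_2, baabb, CAAAZ) ⊢ (q_1, aabb, AAAZ) ⊢ (q_1, abb, AAAZ) ⊢ (q_1, bb, AAAZ) ⊢ (q_2, b, CAAAZ) ⊢ (q_1, ε, AAAZ)
All input consumed in state q_1 with stack AAAZ.

AAAZ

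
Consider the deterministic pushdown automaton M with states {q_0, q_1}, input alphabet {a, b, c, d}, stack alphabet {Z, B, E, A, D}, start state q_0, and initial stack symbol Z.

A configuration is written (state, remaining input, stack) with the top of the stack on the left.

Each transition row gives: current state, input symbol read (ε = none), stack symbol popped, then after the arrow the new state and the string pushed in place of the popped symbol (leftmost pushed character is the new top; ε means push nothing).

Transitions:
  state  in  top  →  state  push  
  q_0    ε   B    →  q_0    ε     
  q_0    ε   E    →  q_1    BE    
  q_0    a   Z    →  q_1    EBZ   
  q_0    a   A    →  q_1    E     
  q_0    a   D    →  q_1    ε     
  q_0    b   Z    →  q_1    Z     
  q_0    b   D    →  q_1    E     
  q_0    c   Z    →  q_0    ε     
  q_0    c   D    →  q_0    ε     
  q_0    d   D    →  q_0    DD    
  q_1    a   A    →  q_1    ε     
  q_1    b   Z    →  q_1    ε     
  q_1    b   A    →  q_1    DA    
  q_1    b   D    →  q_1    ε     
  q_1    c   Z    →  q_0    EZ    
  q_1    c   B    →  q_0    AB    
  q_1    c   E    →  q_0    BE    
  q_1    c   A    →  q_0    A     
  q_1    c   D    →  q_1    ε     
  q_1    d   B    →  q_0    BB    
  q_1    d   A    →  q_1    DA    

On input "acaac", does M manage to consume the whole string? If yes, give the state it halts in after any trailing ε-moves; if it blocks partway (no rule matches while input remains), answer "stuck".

(q_0, acaac, Z) ⊢ (q_1, caac, EBZ) ⊢ (q_0, aac, BEBZ) ⊢ (q_0, aac, EBZ) ⊢ (q_1, aac, BEBZ)
No transition for (q_1, a, top B); M blocks with input aac remaining.

stuck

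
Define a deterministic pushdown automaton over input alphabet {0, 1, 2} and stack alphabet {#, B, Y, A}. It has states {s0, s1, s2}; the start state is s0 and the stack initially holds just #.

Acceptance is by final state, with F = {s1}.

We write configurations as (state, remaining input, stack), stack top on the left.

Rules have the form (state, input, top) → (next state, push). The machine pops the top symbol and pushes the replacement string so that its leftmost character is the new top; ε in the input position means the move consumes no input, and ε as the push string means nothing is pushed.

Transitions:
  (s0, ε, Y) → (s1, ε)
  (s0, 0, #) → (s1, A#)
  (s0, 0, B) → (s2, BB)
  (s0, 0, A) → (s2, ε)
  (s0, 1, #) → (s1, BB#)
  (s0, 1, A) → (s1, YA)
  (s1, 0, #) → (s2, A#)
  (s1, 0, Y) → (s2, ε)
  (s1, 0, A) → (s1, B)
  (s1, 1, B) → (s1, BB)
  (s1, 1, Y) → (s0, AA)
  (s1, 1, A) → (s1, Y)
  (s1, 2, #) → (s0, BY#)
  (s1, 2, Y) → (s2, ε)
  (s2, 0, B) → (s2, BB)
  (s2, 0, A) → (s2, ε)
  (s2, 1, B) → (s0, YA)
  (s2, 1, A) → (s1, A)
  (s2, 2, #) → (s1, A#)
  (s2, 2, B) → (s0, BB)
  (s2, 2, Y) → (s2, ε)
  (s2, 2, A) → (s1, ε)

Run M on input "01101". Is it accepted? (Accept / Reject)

(s0, 01101, #)
  read 0, top #: go to s1, push A# → (s1, 1101, A#)
  read 1, top A: go to s1, push Y → (s1, 101, Y#)
  read 1, top Y: go to s0, push AA → (s0, 01, AA#)
  read 0, top A: go to s2, push ε → (s2, 1, A#)
  read 1, top A: go to s1, push A → (s1, ε, A#)
All input consumed; state s1 ∈ F.

Accept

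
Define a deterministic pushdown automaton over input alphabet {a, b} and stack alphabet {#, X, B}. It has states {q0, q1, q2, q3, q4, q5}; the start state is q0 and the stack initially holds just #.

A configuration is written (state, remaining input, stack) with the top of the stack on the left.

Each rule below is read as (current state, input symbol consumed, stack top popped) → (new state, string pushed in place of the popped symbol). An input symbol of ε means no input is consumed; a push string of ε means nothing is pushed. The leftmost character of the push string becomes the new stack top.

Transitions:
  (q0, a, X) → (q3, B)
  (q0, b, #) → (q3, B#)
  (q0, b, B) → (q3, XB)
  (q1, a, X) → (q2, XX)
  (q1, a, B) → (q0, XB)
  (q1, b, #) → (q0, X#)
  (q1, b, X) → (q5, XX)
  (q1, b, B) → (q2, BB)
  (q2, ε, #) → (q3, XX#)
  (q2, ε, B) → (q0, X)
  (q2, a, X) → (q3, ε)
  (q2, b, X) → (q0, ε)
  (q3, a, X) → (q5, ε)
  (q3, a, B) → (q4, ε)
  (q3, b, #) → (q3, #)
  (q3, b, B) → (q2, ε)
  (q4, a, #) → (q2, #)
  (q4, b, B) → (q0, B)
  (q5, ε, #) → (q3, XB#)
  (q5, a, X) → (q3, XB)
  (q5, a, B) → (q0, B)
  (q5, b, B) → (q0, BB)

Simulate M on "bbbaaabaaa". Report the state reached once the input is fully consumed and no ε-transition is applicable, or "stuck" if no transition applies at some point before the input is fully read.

stuck

(q0, bbbaaabaaa, #)
  read b, top #: go to q3, push B# → (q3, bbaaabaaa, B#)
  read b, top B: go to q2, push ε → (q2, baaabaaa, #)
  ε-move, top #: go to q3, push XX# → (q3, baaabaaa, XX#)
No transition for (q3, b, top X); M blocks with input baaabaaa remaining.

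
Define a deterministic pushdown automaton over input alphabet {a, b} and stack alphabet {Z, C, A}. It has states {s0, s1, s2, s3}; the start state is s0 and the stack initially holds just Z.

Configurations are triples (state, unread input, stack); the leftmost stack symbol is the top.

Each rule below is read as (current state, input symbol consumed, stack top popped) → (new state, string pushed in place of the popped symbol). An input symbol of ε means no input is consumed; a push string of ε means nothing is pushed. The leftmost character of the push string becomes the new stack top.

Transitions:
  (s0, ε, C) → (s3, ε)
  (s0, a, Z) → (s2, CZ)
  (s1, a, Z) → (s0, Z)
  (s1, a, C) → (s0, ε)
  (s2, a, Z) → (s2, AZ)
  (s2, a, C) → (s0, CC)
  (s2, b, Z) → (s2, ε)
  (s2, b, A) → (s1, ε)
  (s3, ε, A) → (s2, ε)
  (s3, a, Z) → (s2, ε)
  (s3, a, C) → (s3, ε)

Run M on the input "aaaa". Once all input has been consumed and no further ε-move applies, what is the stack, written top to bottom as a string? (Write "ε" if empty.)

(s0, aaaa, Z)
  read a, top Z: go to s2, push CZ → (s2, aaa, CZ)
  read a, top C: go to s0, push CC → (s0, aa, CCZ)
  ε-move, top C: go to s3, push ε → (s3, aa, CZ)
  read a, top C: go to s3, push ε → (s3, a, Z)
  read a, top Z: go to s2, push ε → (s2, ε, ε)
All input consumed in state s2 with stack ε.

ε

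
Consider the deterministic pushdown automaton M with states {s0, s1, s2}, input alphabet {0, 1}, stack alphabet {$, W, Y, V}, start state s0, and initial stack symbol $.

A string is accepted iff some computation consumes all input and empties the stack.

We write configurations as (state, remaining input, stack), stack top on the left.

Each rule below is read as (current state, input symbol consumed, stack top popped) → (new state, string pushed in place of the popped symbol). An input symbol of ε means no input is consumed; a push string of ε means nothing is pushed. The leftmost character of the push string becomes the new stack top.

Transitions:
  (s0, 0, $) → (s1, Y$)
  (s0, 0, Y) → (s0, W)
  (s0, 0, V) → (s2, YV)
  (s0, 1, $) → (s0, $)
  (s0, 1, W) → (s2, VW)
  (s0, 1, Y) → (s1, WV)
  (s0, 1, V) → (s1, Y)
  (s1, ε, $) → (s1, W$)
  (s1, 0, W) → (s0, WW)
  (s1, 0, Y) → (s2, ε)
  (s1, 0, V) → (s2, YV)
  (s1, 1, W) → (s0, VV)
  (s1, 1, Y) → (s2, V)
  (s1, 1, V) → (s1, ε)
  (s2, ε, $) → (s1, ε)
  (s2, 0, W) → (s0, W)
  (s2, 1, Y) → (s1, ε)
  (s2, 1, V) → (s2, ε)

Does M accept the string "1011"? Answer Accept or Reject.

Accept

(s0, 1011, $)
  read 1, top $: go to s0, push $ → (s0, 011, $)
  read 0, top $: go to s1, push Y$ → (s1, 11, Y$)
  read 1, top Y: go to s2, push V → (s2, 1, V$)
  read 1, top V: go to s2, push ε → (s2, ε, $)
  ε-move, top $: go to s1, push ε → (s1, ε, ε)
All input consumed and the stack is empty.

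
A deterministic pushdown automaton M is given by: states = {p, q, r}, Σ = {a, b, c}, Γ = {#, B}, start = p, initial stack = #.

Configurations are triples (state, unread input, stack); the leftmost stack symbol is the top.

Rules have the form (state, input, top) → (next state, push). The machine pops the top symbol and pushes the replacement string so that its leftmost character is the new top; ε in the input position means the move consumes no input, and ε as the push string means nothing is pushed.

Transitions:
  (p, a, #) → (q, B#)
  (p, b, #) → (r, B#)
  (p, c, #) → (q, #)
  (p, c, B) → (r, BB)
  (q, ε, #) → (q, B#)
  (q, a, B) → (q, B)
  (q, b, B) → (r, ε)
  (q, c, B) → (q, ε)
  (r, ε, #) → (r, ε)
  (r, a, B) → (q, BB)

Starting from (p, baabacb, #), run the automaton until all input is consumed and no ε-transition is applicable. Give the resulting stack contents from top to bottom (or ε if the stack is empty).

(p, baabacb, #)
  read b, top #: go to r, push B# → (r, aabacb, B#)
  read a, top B: go to q, push BB → (q, abacb, BB#)
  read a, top B: go to q, push B → (q, bacb, BB#)
  read b, top B: go to r, push ε → (r, acb, B#)
  read a, top B: go to q, push BB → (q, cb, BB#)
  read c, top B: go to q, push ε → (q, b, B#)
  read b, top B: go to r, push ε → (r, ε, #)
  ε-move, top #: go to r, push ε → (r, ε, ε)
All input consumed in state r with stack ε.

ε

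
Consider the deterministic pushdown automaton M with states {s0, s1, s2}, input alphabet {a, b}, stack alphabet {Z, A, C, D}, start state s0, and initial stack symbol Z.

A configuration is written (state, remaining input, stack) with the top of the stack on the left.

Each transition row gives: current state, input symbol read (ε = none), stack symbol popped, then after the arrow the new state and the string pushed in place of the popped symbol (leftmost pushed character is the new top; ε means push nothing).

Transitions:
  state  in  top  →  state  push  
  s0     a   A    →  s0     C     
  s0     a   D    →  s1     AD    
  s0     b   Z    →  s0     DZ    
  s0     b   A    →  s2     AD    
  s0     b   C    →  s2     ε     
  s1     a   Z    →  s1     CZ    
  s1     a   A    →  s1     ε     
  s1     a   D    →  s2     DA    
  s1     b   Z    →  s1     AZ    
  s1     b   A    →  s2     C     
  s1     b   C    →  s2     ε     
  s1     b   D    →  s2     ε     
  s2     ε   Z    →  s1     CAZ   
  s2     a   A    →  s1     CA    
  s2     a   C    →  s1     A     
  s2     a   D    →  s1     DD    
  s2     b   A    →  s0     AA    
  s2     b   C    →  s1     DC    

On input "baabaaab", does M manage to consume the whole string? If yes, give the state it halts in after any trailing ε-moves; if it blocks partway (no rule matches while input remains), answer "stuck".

(s0, baabaaab, Z) ⊢ (s0, aabaaab, DZ) ⊢ (s1, abaaab, ADZ) ⊢ (s1, baaab, DZ) ⊢ (s2, aaab, Z) ⊢ (s1, aaab, CAZ)
No transition for (s1, a, top C); M blocks with input aaab remaining.

stuck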